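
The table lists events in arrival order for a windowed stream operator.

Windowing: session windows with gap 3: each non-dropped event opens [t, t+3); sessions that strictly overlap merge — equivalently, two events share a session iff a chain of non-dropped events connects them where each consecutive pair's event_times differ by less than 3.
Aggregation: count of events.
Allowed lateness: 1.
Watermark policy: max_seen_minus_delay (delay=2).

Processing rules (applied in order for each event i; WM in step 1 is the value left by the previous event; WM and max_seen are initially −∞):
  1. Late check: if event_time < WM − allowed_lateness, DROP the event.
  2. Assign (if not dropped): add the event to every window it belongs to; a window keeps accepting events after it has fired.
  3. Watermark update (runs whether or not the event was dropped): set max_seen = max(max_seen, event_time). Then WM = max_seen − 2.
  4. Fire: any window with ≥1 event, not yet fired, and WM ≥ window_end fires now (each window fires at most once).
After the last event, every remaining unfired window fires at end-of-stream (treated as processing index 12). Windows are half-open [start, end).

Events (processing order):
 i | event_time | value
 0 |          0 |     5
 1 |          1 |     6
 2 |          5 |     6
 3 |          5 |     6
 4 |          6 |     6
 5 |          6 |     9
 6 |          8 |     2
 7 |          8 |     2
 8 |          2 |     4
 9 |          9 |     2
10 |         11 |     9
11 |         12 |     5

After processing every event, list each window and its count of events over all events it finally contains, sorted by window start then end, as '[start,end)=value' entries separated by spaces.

i=0 t=0 v=5: → [0,3); WM=-2
i=1 t=1 v=6: → [0,4); WM=-1
i=2 t=5 v=6: → [5,8); WM=3
i=3 t=5 v=6: → [5,8); WM=3
i=4 t=6 v=6: → [5,9); WM=4
i=5 t=6 v=9: → [5,9); WM=4
i=6 t=8 v=2: → [5,11); WM=6
i=7 t=8 v=2: → [5,11); WM=6
i=8 t=2 v=4: DROP (t<6-1); WM=6
i=9 t=9 v=2: → [5,12); WM=7
i=10 t=11 v=9: → [5,14); WM=9
i=11 t=12 v=5: → [5,15); WM=10

[0,4)=2 [5,15)=9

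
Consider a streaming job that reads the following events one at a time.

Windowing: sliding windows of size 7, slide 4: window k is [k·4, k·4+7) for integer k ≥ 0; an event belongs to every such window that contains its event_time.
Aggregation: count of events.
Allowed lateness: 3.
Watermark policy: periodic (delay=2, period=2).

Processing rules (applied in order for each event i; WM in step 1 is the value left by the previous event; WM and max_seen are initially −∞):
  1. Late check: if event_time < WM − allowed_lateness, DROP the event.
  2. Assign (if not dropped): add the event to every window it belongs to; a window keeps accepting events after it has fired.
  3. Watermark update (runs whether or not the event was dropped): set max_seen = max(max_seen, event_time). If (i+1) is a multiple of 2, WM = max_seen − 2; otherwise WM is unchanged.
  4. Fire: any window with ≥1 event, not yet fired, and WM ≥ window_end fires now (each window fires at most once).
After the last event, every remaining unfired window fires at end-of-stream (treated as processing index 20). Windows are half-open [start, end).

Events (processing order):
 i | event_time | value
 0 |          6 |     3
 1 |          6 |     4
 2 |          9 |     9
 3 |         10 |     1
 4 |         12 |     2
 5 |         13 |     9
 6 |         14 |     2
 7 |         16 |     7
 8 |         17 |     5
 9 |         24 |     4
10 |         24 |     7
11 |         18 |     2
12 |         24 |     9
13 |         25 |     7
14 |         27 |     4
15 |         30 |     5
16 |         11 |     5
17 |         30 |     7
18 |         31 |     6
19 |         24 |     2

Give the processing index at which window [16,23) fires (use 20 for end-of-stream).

13

i=0 t=6 v=3: → [4,11),[0,7); WM=−∞
i=1 t=6 v=4: → [4,11),[0,7); WM=4
i=2 t=9 v=9: → [8,15),[4,11); WM=4
i=3 t=10 v=1: → [8,15),[4,11); WM=8; [0,7) fires=2
i=4 t=12 v=2: → [12,19),[8,15); WM=8
i=5 t=13 v=9: → [12,19),[8,15); WM=11; [4,11) fires=4
i=6 t=14 v=2: → [12,19),[8,15); WM=11
i=7 t=16 v=7: → [16,23),[12,19); WM=14
i=8 t=17 v=5: → [16,23),[12,19); WM=14
i=9 t=24 v=4: → [24,31),[20,27); WM=22; [8,15) fires=5 [12,19) fires=5
i=10 t=24 v=7: → [24,31),[20,27); WM=22
i=11 t=18 v=2: DROP (t<22-3); WM=22
i=12 t=24 v=9: → [24,31),[20,27); WM=22
i=13 t=25 v=7: → [24,31),[20,27); WM=23; [16,23) fires=2
i=14 t=27 v=4: → [24,31); WM=23
i=15 t=30 v=5: → [28,35),[24,31); WM=28; [20,27) fires=4
i=16 t=11 v=5: DROP (t<28-3); WM=28
i=17 t=30 v=7: → [28,35),[24,31); WM=28
i=18 t=31 v=6: → [28,35); WM=28
i=19 t=24 v=2: DROP (t<28-3); WM=29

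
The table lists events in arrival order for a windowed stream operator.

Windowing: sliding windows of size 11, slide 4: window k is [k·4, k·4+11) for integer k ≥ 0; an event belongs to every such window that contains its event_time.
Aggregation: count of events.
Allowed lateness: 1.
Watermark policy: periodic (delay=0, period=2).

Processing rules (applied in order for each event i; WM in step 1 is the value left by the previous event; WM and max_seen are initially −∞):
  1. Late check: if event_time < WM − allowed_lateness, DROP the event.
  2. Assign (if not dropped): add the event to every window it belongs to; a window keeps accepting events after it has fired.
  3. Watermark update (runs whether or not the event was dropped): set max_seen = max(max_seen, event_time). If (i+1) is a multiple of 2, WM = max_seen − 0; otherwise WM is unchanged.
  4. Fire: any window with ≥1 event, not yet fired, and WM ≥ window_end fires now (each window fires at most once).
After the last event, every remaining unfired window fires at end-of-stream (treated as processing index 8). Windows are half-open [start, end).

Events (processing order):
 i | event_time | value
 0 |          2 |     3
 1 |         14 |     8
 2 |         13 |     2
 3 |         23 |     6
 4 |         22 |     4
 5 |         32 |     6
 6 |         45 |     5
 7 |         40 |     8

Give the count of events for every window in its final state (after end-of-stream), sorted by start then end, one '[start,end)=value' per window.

[0,11)=1 [4,15)=2 [8,19)=2 [12,23)=3 [16,27)=2 [20,31)=2 [24,35)=1 [28,39)=1 [32,43)=2 [36,47)=2 [40,51)=2 [44,55)=1

i=0 t=2 v=3: → [0,11); WM=−∞
i=1 t=14 v=8: → [12,23),[8,19),[4,15); WM=14; [0,11) fires=1
i=2 t=13 v=2: → [12,23),[8,19),[4,15); WM=14
i=3 t=23 v=6: → [20,31),[16,27); WM=23; [4,15) fires=2 [8,19) fires=2 [12,23) fires=2
i=4 t=22 v=4: → [20,31),[16,27),[12,23); WM=23
i=5 t=32 v=6: → [32,43),[28,39),[24,35); WM=32; [16,27) fires=2 [20,31) fires=2
i=6 t=45 v=5: → [44,55),[40,51),[36,47); WM=32
i=7 t=40 v=8: → [40,51),[36,47),[32,43); WM=45; [24,35) fires=1 [28,39) fires=1 [32,43) fires=2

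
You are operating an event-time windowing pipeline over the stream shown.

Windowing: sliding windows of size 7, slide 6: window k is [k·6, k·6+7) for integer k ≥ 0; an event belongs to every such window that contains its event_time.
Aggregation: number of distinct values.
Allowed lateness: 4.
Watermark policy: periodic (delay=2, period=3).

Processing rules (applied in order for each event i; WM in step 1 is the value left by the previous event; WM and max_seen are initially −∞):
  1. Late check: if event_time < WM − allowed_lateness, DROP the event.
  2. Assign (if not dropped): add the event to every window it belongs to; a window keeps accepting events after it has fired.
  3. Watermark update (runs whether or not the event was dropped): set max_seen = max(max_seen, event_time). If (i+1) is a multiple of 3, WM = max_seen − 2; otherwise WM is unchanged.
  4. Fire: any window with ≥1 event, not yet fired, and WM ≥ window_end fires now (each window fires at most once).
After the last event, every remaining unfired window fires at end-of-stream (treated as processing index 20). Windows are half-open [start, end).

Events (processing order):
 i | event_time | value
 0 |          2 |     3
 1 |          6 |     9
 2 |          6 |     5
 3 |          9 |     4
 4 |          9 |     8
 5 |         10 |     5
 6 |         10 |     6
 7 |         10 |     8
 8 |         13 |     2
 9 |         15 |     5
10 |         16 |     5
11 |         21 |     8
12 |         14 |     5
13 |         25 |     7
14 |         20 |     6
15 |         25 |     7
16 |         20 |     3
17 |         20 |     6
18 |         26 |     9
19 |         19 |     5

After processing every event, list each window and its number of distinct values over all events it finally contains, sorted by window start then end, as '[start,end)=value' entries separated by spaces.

[0,7)=3 [6,13)=5 [12,19)=2 [18,25)=4 [24,31)=2

i=0 t=2 v=3: → [0,7); WM=−∞
i=1 t=6 v=9: → [6,13),[0,7); WM=−∞
i=2 t=6 v=5: → [6,13),[0,7); WM=4
i=3 t=9 v=4: → [6,13); WM=4
i=4 t=9 v=8: → [6,13); WM=4
i=5 t=10 v=5: → [6,13); WM=8; [0,7) fires=3
i=6 t=10 v=6: → [6,13); WM=8
i=7 t=10 v=8: → [6,13); WM=8
i=8 t=13 v=2: → [12,19); WM=11
i=9 t=15 v=5: → [12,19); WM=11
i=10 t=16 v=5: → [12,19); WM=11
i=11 t=21 v=8: → [18,25); WM=19; [6,13) fires=5 [12,19) fires=2
i=12 t=14 v=5: DROP (t<19-4); WM=19
i=13 t=25 v=7: → [24,31); WM=19
i=14 t=20 v=6: → [18,25); WM=23
i=15 t=25 v=7: → [24,31); WM=23
i=16 t=20 v=3: → [18,25); WM=23
i=17 t=20 v=6: → [18,25); WM=23
i=18 t=26 v=9: → [24,31); WM=23
i=19 t=19 v=5: → [18,25); WM=23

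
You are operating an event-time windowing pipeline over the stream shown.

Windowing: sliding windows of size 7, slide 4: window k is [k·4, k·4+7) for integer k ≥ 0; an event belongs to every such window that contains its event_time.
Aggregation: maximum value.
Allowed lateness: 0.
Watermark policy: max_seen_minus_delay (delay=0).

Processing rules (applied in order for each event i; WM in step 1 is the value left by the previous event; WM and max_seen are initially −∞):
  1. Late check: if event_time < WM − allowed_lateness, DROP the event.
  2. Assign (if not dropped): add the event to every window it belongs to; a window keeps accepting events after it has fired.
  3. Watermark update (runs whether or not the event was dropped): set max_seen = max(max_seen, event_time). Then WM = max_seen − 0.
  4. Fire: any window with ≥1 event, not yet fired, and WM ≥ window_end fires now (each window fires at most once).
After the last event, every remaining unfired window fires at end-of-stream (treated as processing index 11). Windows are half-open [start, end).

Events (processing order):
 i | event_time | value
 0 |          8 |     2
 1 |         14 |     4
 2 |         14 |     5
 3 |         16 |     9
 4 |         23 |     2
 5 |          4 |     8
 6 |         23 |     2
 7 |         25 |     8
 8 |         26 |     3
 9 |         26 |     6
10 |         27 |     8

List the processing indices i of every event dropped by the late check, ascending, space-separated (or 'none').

5

i=0 t=8 v=2: → [8,15),[4,11); WM=8
i=1 t=14 v=4: → [12,19),[8,15); WM=14; [4,11) fires=2
i=2 t=14 v=5: → [12,19),[8,15); WM=14
i=3 t=16 v=9: → [16,23),[12,19); WM=16; [8,15) fires=5
i=4 t=23 v=2: → [20,27); WM=23; [12,19) fires=9 [16,23) fires=9
i=5 t=4 v=8: DROP (t<23-0); WM=23
i=6 t=23 v=2: → [20,27); WM=23
i=7 t=25 v=8: → [24,31),[20,27); WM=25
i=8 t=26 v=3: → [24,31),[20,27); WM=26
i=9 t=26 v=6: → [24,31),[20,27); WM=26
i=10 t=27 v=8: → [24,31); WM=27; [20,27) fires=8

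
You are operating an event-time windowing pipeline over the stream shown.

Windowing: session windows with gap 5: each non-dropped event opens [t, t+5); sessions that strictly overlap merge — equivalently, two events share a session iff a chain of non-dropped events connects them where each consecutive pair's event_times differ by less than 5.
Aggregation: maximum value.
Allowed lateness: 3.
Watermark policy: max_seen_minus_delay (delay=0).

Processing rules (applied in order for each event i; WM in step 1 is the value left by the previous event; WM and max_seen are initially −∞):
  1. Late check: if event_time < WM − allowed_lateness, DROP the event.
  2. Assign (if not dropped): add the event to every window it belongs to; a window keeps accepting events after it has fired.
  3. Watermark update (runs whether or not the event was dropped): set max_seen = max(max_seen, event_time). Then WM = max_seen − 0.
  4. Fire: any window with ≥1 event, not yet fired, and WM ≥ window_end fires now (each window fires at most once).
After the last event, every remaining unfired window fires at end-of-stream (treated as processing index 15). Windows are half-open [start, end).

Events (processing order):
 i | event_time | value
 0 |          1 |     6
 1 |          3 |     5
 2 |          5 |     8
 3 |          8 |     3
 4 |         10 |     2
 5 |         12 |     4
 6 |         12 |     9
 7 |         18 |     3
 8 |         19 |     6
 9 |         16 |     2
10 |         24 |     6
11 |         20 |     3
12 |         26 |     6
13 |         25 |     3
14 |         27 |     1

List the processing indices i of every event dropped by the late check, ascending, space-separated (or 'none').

i=0 t=1 v=6: → [1,6); WM=1
i=1 t=3 v=5: → [1,8); WM=3
i=2 t=5 v=8: → [1,10); WM=5
i=3 t=8 v=3: → [1,13); WM=8
i=4 t=10 v=2: → [1,15); WM=10
i=5 t=12 v=4: → [1,17); WM=12
i=6 t=12 v=9: → [1,17); WM=12
i=7 t=18 v=3: → [18,23); WM=18
i=8 t=19 v=6: → [18,24); WM=19
i=9 t=16 v=2: → [1,24); WM=19
i=10 t=24 v=6: → [24,29); WM=24
i=11 t=20 v=3: DROP (t<24-3); WM=24
i=12 t=26 v=6: → [24,31); WM=26
i=13 t=25 v=3: → [24,31); WM=26
i=14 t=27 v=1: → [24,32); WM=27

11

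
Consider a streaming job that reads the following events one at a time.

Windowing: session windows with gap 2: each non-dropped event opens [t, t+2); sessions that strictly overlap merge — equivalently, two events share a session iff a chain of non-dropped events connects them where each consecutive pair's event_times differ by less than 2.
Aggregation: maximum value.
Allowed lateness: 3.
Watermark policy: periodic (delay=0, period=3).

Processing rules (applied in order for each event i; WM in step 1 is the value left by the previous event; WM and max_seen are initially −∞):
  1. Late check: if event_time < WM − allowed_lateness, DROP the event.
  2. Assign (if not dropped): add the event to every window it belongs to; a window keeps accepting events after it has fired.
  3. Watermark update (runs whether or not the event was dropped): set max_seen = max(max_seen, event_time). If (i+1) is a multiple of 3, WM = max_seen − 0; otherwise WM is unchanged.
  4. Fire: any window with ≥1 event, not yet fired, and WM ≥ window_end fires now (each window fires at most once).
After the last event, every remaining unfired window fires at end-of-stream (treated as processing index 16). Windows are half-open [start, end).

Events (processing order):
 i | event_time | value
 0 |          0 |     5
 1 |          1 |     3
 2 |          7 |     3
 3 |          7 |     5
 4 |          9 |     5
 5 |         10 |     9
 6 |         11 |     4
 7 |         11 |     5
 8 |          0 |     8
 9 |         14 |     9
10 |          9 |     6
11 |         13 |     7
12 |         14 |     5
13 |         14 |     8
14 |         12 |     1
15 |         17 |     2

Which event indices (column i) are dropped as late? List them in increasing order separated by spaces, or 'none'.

i=0 t=0 v=5: → [0,2); WM=−∞
i=1 t=1 v=3: → [0,3); WM=−∞
i=2 t=7 v=3: → [7,9); WM=7
i=3 t=7 v=5: → [7,9); WM=7
i=4 t=9 v=5: → [9,11); WM=7
i=5 t=10 v=9: → [9,12); WM=10
i=6 t=11 v=4: → [9,13); WM=10
i=7 t=11 v=5: → [9,13); WM=10
i=8 t=0 v=8: DROP (t<10-3); WM=11
i=9 t=14 v=9: → [14,16); WM=11
i=10 t=9 v=6: → [9,13); WM=11
i=11 t=13 v=7: → [13,16); WM=14
i=12 t=14 v=5: → [13,16); WM=14
i=13 t=14 v=8: → [13,16); WM=14
i=14 t=12 v=1: → [9,16); WM=14
i=15 t=17 v=2: → [17,19); WM=14

8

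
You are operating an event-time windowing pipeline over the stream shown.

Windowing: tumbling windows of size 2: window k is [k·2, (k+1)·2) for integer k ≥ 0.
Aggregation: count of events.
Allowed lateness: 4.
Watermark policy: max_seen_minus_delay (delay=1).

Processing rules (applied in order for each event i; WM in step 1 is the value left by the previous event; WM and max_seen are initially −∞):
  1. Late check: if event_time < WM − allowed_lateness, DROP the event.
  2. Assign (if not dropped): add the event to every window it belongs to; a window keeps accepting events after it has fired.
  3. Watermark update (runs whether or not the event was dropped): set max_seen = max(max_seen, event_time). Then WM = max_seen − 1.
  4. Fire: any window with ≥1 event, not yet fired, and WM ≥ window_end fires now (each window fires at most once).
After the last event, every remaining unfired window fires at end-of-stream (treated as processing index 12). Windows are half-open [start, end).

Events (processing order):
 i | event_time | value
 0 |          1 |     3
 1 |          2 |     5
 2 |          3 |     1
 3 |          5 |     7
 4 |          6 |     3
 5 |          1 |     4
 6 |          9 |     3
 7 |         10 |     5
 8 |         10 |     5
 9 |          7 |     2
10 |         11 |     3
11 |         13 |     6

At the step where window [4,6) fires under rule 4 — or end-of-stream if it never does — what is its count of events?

1

i=0 t=1 v=3: → [0,2); WM=0
i=1 t=2 v=5: → [2,4); WM=1
i=2 t=3 v=1: → [2,4); WM=2; [0,2) fires=1
i=3 t=5 v=7: → [4,6); WM=4; [2,4) fires=2
i=4 t=6 v=3: → [6,8); WM=5
i=5 t=1 v=4: → [0,2); WM=5
i=6 t=9 v=3: → [8,10); WM=8; [4,6) fires=1 [6,8) fires=1
i=7 t=10 v=5: → [10,12); WM=9
i=8 t=10 v=5: → [10,12); WM=9
i=9 t=7 v=2: → [6,8); WM=9
i=10 t=11 v=3: → [10,12); WM=10; [8,10) fires=1
i=11 t=13 v=6: → [12,14); WM=12; [10,12) fires=3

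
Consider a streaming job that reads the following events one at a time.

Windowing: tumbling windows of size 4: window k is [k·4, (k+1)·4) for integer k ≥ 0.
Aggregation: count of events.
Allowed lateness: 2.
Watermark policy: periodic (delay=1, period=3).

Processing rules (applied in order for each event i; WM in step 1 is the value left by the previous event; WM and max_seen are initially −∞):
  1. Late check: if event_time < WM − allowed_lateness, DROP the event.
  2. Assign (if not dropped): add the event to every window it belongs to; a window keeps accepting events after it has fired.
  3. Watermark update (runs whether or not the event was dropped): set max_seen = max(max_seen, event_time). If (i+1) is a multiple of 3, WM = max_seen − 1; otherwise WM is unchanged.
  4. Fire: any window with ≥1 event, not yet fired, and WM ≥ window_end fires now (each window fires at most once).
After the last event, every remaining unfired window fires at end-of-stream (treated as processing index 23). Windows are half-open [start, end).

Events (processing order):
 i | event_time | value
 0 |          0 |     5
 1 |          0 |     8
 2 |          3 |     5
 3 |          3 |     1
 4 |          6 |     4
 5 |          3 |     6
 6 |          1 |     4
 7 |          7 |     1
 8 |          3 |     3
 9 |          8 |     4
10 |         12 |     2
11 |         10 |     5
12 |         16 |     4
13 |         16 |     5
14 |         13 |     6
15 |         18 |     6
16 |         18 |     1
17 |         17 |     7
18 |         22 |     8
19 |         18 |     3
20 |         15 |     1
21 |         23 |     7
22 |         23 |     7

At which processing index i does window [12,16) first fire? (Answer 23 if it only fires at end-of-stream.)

17

i=0 t=0 v=5: → [0,4); WM=−∞
i=1 t=0 v=8: → [0,4); WM=−∞
i=2 t=3 v=5: → [0,4); WM=2
i=3 t=3 v=1: → [0,4); WM=2
i=4 t=6 v=4: → [4,8); WM=2
i=5 t=3 v=6: → [0,4); WM=5; [0,4) fires=5
i=6 t=1 v=4: DROP (t<5-2); WM=5
i=7 t=7 v=1: → [4,8); WM=5
i=8 t=3 v=3: → [0,4); WM=6
i=9 t=8 v=4: → [8,12); WM=6
i=10 t=12 v=2: → [12,16); WM=6
i=11 t=10 v=5: → [8,12); WM=11; [4,8) fires=2
i=12 t=16 v=4: → [16,20); WM=11
i=13 t=16 v=5: → [16,20); WM=11
i=14 t=13 v=6: → [12,16); WM=15; [8,12) fires=2
i=15 t=18 v=6: → [16,20); WM=15
i=16 t=18 v=1: → [16,20); WM=15
i=17 t=17 v=7: → [16,20); WM=17; [12,16) fires=2
i=18 t=22 v=8: → [20,24); WM=17
i=19 t=18 v=3: → [16,20); WM=17
i=20 t=15 v=1: → [12,16); WM=21; [16,20) fires=6
i=21 t=23 v=7: → [20,24); WM=21
i=22 t=23 v=7: → [20,24); WM=21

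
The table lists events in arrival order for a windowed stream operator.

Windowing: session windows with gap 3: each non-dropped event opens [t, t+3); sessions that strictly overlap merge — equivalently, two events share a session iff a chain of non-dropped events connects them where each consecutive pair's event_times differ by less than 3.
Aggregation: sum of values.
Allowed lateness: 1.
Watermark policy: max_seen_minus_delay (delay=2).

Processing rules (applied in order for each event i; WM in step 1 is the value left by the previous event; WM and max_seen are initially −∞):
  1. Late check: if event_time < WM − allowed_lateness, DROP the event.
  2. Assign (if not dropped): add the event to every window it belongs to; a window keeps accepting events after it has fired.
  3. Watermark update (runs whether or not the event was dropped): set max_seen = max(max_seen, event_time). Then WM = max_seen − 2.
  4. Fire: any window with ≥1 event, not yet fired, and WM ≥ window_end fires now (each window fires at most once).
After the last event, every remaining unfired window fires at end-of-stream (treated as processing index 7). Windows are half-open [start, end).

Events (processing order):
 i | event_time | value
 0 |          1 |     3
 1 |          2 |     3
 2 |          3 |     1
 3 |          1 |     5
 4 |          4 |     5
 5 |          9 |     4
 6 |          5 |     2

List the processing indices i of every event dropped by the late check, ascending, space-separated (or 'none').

6

i=0 t=1 v=3: → [1,4); WM=-1
i=1 t=2 v=3: → [1,5); WM=0
i=2 t=3 v=1: → [1,6); WM=1
i=3 t=1 v=5: → [1,6); WM=1
i=4 t=4 v=5: → [1,7); WM=2
i=5 t=9 v=4: → [9,12); WM=7
i=6 t=5 v=2: DROP (t<7-1); WM=7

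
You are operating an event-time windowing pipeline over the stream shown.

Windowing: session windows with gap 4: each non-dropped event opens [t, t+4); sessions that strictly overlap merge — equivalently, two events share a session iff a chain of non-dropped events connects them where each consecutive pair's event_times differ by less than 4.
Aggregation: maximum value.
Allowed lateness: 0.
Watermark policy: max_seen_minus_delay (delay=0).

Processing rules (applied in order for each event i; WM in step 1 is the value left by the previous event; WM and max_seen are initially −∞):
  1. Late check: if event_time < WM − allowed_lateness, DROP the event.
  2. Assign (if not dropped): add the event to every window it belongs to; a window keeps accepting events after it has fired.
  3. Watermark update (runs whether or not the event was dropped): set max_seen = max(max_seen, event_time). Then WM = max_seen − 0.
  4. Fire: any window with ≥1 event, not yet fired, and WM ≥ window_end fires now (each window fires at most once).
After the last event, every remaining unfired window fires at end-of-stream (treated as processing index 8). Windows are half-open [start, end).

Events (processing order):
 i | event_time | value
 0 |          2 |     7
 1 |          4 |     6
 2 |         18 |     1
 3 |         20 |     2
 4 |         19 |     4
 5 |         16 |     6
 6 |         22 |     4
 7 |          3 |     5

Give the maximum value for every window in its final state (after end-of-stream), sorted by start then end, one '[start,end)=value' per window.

[2,8)=7 [18,26)=4

i=0 t=2 v=7: → [2,6); WM=2
i=1 t=4 v=6: → [2,8); WM=4
i=2 t=18 v=1: → [18,22); WM=18
i=3 t=20 v=2: → [18,24); WM=20
i=4 t=19 v=4: DROP (t<20-0); WM=20
i=5 t=16 v=6: DROP (t<20-0); WM=20
i=6 t=22 v=4: → [18,26); WM=22
i=7 t=3 v=5: DROP (t<22-0); WM=22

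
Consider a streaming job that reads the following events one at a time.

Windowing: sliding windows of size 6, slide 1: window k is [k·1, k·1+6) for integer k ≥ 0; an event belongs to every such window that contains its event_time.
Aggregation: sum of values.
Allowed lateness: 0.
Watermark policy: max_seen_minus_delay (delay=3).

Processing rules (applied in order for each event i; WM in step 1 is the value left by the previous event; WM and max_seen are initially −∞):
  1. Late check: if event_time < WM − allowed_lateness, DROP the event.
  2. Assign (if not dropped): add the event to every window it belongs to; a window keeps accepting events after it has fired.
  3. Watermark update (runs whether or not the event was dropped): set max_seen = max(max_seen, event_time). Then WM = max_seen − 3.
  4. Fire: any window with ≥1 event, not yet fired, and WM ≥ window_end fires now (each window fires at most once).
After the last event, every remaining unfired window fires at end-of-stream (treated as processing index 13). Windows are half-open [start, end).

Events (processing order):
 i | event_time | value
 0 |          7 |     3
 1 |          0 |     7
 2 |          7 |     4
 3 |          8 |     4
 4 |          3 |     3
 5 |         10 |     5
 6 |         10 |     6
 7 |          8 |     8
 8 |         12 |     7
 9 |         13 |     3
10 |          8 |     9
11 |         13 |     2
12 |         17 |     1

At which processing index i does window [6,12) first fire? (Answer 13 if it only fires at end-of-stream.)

i=0 t=7 v=3: → [7,13),[6,12),[5,11),[4,10),[3,9),[2,8); WM=4
i=1 t=0 v=7: DROP (t<4-0); WM=4
i=2 t=7 v=4: → [7,13),[6,12),[5,11),[4,10),[3,9),[2,8); WM=4
i=3 t=8 v=4: → [8,14),[7,13),[6,12),[5,11),[4,10),[3,9); WM=5
i=4 t=3 v=3: DROP (t<5-0); WM=5
i=5 t=10 v=5: → [10,16),[9,15),[8,14),[7,13),[6,12),[5,11); WM=7
i=6 t=10 v=6: → [10,16),[9,15),[8,14),[7,13),[6,12),[5,11); WM=7
i=7 t=8 v=8: → [8,14),[7,13),[6,12),[5,11),[4,10),[3,9); WM=7
i=8 t=12 v=7: → [12,18),[11,17),[10,16),[9,15),[8,14),[7,13); WM=9; [2,8) fires=7 [3,9) fires=19
i=9 t=13 v=3: → [13,19),[12,18),[11,17),[10,16),[9,15),[8,14); WM=10; [4,10) fires=19
i=10 t=8 v=9: DROP (t<10-0); WM=10
i=11 t=13 v=2: → [13,19),[12,18),[11,17),[10,16),[9,15),[8,14); WM=10
i=12 t=17 v=1: → [17,23),[16,22),[15,21),[14,20),[13,19),[12,18); WM=14; [5,11) fires=30 [6,12) fires=30 [7,13) fires=37 [8,14) fires=35

12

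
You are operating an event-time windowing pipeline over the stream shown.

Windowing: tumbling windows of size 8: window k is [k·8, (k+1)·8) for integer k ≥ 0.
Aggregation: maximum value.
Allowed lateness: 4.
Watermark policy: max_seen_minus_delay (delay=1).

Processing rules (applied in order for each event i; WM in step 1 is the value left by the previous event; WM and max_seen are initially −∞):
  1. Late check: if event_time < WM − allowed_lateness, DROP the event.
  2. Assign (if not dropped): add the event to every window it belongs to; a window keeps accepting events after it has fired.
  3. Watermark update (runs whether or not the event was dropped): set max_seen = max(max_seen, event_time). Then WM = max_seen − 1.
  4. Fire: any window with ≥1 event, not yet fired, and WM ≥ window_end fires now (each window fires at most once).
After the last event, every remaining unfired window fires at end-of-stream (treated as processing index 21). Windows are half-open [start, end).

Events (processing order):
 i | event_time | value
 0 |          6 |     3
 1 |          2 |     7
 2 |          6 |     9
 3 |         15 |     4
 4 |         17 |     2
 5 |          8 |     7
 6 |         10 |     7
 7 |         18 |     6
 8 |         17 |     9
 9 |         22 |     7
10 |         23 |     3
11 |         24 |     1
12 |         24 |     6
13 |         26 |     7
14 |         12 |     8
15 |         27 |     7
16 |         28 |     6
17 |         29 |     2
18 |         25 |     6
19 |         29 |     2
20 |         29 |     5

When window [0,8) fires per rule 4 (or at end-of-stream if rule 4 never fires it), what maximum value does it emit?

9

i=0 t=6 v=3: → [0,8); WM=5
i=1 t=2 v=7: → [0,8); WM=5
i=2 t=6 v=9: → [0,8); WM=5
i=3 t=15 v=4: → [8,16); WM=14; [0,8) fires=9
i=4 t=17 v=2: → [16,24); WM=16; [8,16) fires=4
i=5 t=8 v=7: DROP (t<16-4); WM=16
i=6 t=10 v=7: DROP (t<16-4); WM=16
i=7 t=18 v=6: → [16,24); WM=17
i=8 t=17 v=9: → [16,24); WM=17
i=9 t=22 v=7: → [16,24); WM=21
i=10 t=23 v=3: → [16,24); WM=22
i=11 t=24 v=1: → [24,32); WM=23
i=12 t=24 v=6: → [24,32); WM=23
i=13 t=26 v=7: → [24,32); WM=25; [16,24) fires=9
i=14 t=12 v=8: DROP (t<25-4); WM=25
i=15 t=27 v=7: → [24,32); WM=26
i=16 t=28 v=6: → [24,32); WM=27
i=17 t=29 v=2: → [24,32); WM=28
i=18 t=25 v=6: → [24,32); WM=28
i=19 t=29 v=2: → [24,32); WM=28
i=20 t=29 v=5: → [24,32); WM=28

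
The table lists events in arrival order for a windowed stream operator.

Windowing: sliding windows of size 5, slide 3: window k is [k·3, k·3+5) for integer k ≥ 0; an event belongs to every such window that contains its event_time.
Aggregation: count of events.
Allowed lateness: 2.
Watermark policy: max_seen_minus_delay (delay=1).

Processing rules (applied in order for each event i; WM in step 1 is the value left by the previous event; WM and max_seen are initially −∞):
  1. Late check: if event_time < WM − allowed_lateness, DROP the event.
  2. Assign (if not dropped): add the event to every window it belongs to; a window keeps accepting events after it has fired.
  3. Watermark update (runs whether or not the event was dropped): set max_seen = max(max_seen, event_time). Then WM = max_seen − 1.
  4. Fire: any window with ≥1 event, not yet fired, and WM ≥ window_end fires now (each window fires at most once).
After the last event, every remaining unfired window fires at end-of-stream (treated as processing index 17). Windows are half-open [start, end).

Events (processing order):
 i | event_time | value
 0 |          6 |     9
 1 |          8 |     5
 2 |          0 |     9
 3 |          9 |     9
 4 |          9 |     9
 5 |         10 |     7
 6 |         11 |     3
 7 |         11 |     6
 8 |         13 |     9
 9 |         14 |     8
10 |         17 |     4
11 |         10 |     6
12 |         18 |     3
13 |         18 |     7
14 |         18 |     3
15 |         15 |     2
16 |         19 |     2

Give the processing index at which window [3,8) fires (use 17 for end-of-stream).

3

i=0 t=6 v=9: → [6,11),[3,8); WM=5
i=1 t=8 v=5: → [6,11); WM=7
i=2 t=0 v=9: DROP (t<7-2); WM=7
i=3 t=9 v=9: → [9,14),[6,11); WM=8; [3,8) fires=1
i=4 t=9 v=9: → [9,14),[6,11); WM=8
i=5 t=10 v=7: → [9,14),[6,11); WM=9
i=6 t=11 v=3: → [9,14); WM=10
i=7 t=11 v=6: → [9,14); WM=10
i=8 t=13 v=9: → [12,17),[9,14); WM=12; [6,11) fires=5
i=9 t=14 v=8: → [12,17); WM=13
i=10 t=17 v=4: → [15,20); WM=16; [9,14) fires=6
i=11 t=10 v=6: DROP (t<16-2); WM=16
i=12 t=18 v=3: → [18,23),[15,20); WM=17; [12,17) fires=2
i=13 t=18 v=7: → [18,23),[15,20); WM=17
i=14 t=18 v=3: → [18,23),[15,20); WM=17
i=15 t=15 v=2: → [15,20),[12,17); WM=17
i=16 t=19 v=2: → [18,23),[15,20); WM=18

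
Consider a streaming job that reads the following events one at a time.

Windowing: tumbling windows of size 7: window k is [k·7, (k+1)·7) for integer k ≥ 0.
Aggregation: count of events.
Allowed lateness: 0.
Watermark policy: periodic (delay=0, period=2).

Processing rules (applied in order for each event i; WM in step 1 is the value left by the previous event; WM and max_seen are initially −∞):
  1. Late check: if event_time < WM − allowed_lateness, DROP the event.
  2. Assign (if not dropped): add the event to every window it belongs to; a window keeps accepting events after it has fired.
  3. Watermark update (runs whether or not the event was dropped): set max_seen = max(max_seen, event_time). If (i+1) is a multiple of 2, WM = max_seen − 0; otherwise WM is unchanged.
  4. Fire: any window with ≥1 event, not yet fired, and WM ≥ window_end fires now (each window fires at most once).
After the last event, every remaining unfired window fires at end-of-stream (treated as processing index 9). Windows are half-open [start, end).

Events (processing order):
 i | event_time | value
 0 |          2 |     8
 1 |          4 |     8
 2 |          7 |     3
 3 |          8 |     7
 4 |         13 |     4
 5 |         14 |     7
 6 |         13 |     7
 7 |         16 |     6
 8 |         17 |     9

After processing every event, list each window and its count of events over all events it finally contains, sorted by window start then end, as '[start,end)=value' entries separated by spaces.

i=0 t=2 v=8: → [0,7); WM=−∞
i=1 t=4 v=8: → [0,7); WM=4
i=2 t=7 v=3: → [7,14); WM=4
i=3 t=8 v=7: → [7,14); WM=8; [0,7) fires=2
i=4 t=13 v=4: → [7,14); WM=8
i=5 t=14 v=7: → [14,21); WM=14; [7,14) fires=3
i=6 t=13 v=7: DROP (t<14-0); WM=14
i=7 t=16 v=6: → [14,21); WM=16
i=8 t=17 v=9: → [14,21); WM=16

[0,7)=2 [7,14)=3 [14,21)=3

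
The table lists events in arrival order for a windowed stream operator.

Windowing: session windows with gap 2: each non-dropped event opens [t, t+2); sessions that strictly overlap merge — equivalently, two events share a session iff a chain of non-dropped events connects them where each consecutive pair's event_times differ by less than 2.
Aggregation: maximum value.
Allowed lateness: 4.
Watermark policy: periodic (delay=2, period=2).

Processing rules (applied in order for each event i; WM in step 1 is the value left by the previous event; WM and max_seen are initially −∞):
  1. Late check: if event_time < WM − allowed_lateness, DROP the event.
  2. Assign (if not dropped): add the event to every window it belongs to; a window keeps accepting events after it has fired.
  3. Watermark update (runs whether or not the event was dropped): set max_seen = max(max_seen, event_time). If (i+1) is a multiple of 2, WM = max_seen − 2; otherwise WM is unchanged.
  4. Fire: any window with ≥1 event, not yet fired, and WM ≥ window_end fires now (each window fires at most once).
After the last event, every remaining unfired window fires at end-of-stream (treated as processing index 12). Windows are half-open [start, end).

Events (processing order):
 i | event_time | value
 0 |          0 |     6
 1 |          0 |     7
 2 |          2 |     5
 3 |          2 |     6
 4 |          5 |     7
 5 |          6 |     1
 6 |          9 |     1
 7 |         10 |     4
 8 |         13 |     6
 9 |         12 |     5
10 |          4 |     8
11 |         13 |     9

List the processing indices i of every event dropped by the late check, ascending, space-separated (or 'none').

10

i=0 t=0 v=6: → [0,2); WM=−∞
i=1 t=0 v=7: → [0,2); WM=-2
i=2 t=2 v=5: → [2,4); WM=-2
i=3 t=2 v=6: → [2,4); WM=0
i=4 t=5 v=7: → [5,7); WM=0
i=5 t=6 v=1: → [5,8); WM=4
i=6 t=9 v=1: → [9,11); WM=4
i=7 t=10 v=4: → [9,12); WM=8
i=8 t=13 v=6: → [13,15); WM=8
i=9 t=12 v=5: → [12,15); WM=11
i=10 t=4 v=8: DROP (t<11-4); WM=11
i=11 t=13 v=9: → [12,15); WM=11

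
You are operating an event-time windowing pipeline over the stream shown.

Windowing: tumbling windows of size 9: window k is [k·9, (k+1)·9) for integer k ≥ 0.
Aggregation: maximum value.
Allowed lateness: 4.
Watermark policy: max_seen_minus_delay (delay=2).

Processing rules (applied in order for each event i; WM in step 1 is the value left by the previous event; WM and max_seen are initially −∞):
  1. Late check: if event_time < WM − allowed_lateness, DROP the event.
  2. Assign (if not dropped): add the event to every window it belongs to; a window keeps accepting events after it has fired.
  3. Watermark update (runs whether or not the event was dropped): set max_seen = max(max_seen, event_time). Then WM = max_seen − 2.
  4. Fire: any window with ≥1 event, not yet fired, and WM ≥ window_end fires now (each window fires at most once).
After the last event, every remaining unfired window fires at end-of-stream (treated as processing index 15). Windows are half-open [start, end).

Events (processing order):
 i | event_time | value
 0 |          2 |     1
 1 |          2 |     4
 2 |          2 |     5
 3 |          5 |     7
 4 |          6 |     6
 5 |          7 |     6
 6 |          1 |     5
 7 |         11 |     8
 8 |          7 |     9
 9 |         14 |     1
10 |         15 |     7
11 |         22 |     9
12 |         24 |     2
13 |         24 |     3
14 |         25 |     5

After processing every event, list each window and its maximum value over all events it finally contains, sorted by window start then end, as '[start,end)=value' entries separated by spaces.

[0,9)=9 [9,18)=8 [18,27)=9

i=0 t=2 v=1: → [0,9); WM=0
i=1 t=2 v=4: → [0,9); WM=0
i=2 t=2 v=5: → [0,9); WM=0
i=3 t=5 v=7: → [0,9); WM=3
i=4 t=6 v=6: → [0,9); WM=4
i=5 t=7 v=6: → [0,9); WM=5
i=6 t=1 v=5: → [0,9); WM=5
i=7 t=11 v=8: → [9,18); WM=9; [0,9) fires=7
i=8 t=7 v=9: → [0,9); WM=9
i=9 t=14 v=1: → [9,18); WM=12
i=10 t=15 v=7: → [9,18); WM=13
i=11 t=22 v=9: → [18,27); WM=20; [9,18) fires=8
i=12 t=24 v=2: → [18,27); WM=22
i=13 t=24 v=3: → [18,27); WM=22
i=14 t=25 v=5: → [18,27); WM=23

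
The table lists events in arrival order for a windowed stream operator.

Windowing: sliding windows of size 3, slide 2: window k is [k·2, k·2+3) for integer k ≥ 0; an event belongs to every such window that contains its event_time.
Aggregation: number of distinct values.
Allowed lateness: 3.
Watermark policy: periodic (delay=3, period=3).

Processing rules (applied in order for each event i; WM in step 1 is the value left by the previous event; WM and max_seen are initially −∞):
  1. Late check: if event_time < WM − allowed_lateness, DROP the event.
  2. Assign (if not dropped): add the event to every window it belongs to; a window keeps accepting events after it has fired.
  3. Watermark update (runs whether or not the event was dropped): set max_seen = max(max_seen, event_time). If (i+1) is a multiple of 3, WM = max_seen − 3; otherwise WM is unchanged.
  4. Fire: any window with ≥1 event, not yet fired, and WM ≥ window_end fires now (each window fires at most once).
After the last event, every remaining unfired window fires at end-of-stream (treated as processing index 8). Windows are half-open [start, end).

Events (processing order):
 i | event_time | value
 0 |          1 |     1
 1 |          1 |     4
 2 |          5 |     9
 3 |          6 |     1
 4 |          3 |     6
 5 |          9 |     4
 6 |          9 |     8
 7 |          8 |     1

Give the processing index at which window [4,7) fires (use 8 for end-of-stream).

8

i=0 t=1 v=1: → [0,3); WM=−∞
i=1 t=1 v=4: → [0,3); WM=−∞
i=2 t=5 v=9: → [4,7); WM=2
i=3 t=6 v=1: → [6,9),[4,7); WM=2
i=4 t=3 v=6: → [2,5); WM=2
i=5 t=9 v=4: → [8,11); WM=6; [0,3) fires=2 [2,5) fires=1
i=6 t=9 v=8: → [8,11); WM=6
i=7 t=8 v=1: → [8,11),[6,9); WM=6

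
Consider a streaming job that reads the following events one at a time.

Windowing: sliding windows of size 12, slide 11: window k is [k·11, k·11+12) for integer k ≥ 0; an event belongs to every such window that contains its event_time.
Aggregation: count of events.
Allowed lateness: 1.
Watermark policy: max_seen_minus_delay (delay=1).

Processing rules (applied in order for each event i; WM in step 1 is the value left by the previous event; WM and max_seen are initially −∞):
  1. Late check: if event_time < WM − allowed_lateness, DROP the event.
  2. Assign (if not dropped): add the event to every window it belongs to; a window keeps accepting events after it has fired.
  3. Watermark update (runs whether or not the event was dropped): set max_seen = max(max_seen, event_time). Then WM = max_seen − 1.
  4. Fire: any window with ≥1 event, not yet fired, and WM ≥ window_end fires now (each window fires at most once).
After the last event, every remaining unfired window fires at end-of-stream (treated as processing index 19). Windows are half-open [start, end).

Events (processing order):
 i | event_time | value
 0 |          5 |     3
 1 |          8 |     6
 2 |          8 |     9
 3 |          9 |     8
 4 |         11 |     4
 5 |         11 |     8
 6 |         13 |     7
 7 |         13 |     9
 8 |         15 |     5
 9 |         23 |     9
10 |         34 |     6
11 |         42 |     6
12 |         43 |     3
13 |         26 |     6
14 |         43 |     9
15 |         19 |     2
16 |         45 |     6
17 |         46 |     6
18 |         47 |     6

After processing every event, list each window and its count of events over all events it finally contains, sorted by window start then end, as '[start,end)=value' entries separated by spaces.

i=0 t=5 v=3: → [0,12); WM=4
i=1 t=8 v=6: → [0,12); WM=7
i=2 t=8 v=9: → [0,12); WM=7
i=3 t=9 v=8: → [0,12); WM=8
i=4 t=11 v=4: → [11,23),[0,12); WM=10
i=5 t=11 v=8: → [11,23),[0,12); WM=10
i=6 t=13 v=7: → [11,23); WM=12; [0,12) fires=6
i=7 t=13 v=9: → [11,23); WM=12
i=8 t=15 v=5: → [11,23); WM=14
i=9 t=23 v=9: → [22,34); WM=22
i=10 t=34 v=6: → [33,45); WM=33; [11,23) fires=5
i=11 t=42 v=6: → [33,45); WM=41; [22,34) fires=1
i=12 t=43 v=3: → [33,45); WM=42
i=13 t=26 v=6: DROP (t<42-1); WM=42
i=14 t=43 v=9: → [33,45); WM=42
i=15 t=19 v=2: DROP (t<42-1); WM=42
i=16 t=45 v=6: → [44,56); WM=44
i=17 t=46 v=6: → [44,56); WM=45; [33,45) fires=4
i=18 t=47 v=6: → [44,56); WM=46

[0,12)=6 [11,23)=5 [22,34)=1 [33,45)=4 [44,56)=3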